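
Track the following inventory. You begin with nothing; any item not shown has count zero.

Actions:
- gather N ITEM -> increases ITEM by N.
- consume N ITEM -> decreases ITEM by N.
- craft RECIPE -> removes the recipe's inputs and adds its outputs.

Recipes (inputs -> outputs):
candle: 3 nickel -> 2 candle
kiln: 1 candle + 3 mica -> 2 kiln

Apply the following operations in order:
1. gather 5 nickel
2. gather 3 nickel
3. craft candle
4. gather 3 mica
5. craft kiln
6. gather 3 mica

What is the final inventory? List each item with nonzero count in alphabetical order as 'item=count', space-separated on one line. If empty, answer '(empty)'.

After 1 (gather 5 nickel): nickel=5
After 2 (gather 3 nickel): nickel=8
After 3 (craft candle): candle=2 nickel=5
After 4 (gather 3 mica): candle=2 mica=3 nickel=5
After 5 (craft kiln): candle=1 kiln=2 nickel=5
After 6 (gather 3 mica): candle=1 kiln=2 mica=3 nickel=5

Answer: candle=1 kiln=2 mica=3 nickel=5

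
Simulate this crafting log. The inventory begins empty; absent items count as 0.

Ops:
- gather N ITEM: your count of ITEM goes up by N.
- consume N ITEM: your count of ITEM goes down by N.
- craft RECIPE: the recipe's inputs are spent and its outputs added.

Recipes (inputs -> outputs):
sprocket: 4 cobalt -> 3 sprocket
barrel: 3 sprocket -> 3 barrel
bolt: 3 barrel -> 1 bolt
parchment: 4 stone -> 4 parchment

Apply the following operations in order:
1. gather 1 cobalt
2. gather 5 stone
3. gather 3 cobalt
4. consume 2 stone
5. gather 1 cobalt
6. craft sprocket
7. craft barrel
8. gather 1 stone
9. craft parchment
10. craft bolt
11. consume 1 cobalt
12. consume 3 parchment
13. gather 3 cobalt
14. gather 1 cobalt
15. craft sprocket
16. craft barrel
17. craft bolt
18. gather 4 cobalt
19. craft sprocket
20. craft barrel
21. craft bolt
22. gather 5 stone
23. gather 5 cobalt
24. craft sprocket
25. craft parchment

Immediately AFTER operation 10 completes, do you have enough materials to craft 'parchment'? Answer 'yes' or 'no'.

Answer: no

Derivation:
After 1 (gather 1 cobalt): cobalt=1
After 2 (gather 5 stone): cobalt=1 stone=5
After 3 (gather 3 cobalt): cobalt=4 stone=5
After 4 (consume 2 stone): cobalt=4 stone=3
After 5 (gather 1 cobalt): cobalt=5 stone=3
After 6 (craft sprocket): cobalt=1 sprocket=3 stone=3
After 7 (craft barrel): barrel=3 cobalt=1 stone=3
After 8 (gather 1 stone): barrel=3 cobalt=1 stone=4
After 9 (craft parchment): barrel=3 cobalt=1 parchment=4
After 10 (craft bolt): bolt=1 cobalt=1 parchment=4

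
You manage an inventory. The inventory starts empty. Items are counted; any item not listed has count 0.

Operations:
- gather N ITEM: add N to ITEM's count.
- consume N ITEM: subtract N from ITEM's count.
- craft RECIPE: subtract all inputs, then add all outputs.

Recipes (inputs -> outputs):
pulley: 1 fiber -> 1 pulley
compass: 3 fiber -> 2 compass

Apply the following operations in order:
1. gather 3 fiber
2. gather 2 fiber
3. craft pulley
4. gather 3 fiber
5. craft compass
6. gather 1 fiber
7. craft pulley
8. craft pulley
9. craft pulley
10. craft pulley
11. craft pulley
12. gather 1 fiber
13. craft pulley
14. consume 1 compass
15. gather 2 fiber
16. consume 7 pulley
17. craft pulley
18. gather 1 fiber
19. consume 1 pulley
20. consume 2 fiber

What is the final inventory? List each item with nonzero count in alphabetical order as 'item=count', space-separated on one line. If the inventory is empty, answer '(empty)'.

Answer: compass=1

Derivation:
After 1 (gather 3 fiber): fiber=3
After 2 (gather 2 fiber): fiber=5
After 3 (craft pulley): fiber=4 pulley=1
After 4 (gather 3 fiber): fiber=7 pulley=1
After 5 (craft compass): compass=2 fiber=4 pulley=1
After 6 (gather 1 fiber): compass=2 fiber=5 pulley=1
After 7 (craft pulley): compass=2 fiber=4 pulley=2
After 8 (craft pulley): compass=2 fiber=3 pulley=3
After 9 (craft pulley): compass=2 fiber=2 pulley=4
After 10 (craft pulley): compass=2 fiber=1 pulley=5
After 11 (craft pulley): compass=2 pulley=6
After 12 (gather 1 fiber): compass=2 fiber=1 pulley=6
After 13 (craft pulley): compass=2 pulley=7
After 14 (consume 1 compass): compass=1 pulley=7
After 15 (gather 2 fiber): compass=1 fiber=2 pulley=7
After 16 (consume 7 pulley): compass=1 fiber=2
After 17 (craft pulley): compass=1 fiber=1 pulley=1
After 18 (gather 1 fiber): compass=1 fiber=2 pulley=1
After 19 (consume 1 pulley): compass=1 fiber=2
After 20 (consume 2 fiber): compass=1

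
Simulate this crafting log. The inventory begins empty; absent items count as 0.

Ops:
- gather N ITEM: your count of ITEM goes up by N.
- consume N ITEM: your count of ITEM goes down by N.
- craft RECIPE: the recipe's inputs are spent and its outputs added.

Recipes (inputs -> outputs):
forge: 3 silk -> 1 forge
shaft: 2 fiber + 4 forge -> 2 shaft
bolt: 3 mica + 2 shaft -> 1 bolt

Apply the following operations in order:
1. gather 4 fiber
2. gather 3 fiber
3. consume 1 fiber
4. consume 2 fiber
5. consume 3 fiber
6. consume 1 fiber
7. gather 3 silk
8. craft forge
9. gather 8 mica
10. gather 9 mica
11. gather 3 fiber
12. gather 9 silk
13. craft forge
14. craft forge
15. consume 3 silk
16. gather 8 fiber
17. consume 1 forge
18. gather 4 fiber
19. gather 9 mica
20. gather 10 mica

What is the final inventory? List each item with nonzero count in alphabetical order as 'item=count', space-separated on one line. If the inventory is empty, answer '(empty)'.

After 1 (gather 4 fiber): fiber=4
After 2 (gather 3 fiber): fiber=7
After 3 (consume 1 fiber): fiber=6
After 4 (consume 2 fiber): fiber=4
After 5 (consume 3 fiber): fiber=1
After 6 (consume 1 fiber): (empty)
After 7 (gather 3 silk): silk=3
After 8 (craft forge): forge=1
After 9 (gather 8 mica): forge=1 mica=8
After 10 (gather 9 mica): forge=1 mica=17
After 11 (gather 3 fiber): fiber=3 forge=1 mica=17
After 12 (gather 9 silk): fiber=3 forge=1 mica=17 silk=9
After 13 (craft forge): fiber=3 forge=2 mica=17 silk=6
After 14 (craft forge): fiber=3 forge=3 mica=17 silk=3
After 15 (consume 3 silk): fiber=3 forge=3 mica=17
After 16 (gather 8 fiber): fiber=11 forge=3 mica=17
After 17 (consume 1 forge): fiber=11 forge=2 mica=17
After 18 (gather 4 fiber): fiber=15 forge=2 mica=17
After 19 (gather 9 mica): fiber=15 forge=2 mica=26
After 20 (gather 10 mica): fiber=15 forge=2 mica=36

Answer: fiber=15 forge=2 mica=36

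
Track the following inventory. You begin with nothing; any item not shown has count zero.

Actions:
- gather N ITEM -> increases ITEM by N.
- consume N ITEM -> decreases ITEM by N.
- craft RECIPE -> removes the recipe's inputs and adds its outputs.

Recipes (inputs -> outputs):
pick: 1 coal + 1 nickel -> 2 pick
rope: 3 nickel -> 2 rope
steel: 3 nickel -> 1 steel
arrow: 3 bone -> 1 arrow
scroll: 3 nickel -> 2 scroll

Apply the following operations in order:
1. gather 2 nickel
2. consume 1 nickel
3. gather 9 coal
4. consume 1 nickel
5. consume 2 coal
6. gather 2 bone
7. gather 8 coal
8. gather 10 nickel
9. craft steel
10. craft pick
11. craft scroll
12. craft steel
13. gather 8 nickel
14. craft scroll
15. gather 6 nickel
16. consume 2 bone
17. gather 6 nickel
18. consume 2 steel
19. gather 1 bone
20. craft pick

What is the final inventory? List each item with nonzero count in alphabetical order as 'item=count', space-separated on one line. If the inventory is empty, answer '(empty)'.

After 1 (gather 2 nickel): nickel=2
After 2 (consume 1 nickel): nickel=1
After 3 (gather 9 coal): coal=9 nickel=1
After 4 (consume 1 nickel): coal=9
After 5 (consume 2 coal): coal=7
After 6 (gather 2 bone): bone=2 coal=7
After 7 (gather 8 coal): bone=2 coal=15
After 8 (gather 10 nickel): bone=2 coal=15 nickel=10
After 9 (craft steel): bone=2 coal=15 nickel=7 steel=1
After 10 (craft pick): bone=2 coal=14 nickel=6 pick=2 steel=1
After 11 (craft scroll): bone=2 coal=14 nickel=3 pick=2 scroll=2 steel=1
After 12 (craft steel): bone=2 coal=14 pick=2 scroll=2 steel=2
After 13 (gather 8 nickel): bone=2 coal=14 nickel=8 pick=2 scroll=2 steel=2
After 14 (craft scroll): bone=2 coal=14 nickel=5 pick=2 scroll=4 steel=2
After 15 (gather 6 nickel): bone=2 coal=14 nickel=11 pick=2 scroll=4 steel=2
After 16 (consume 2 bone): coal=14 nickel=11 pick=2 scroll=4 steel=2
After 17 (gather 6 nickel): coal=14 nickel=17 pick=2 scroll=4 steel=2
After 18 (consume 2 steel): coal=14 nickel=17 pick=2 scroll=4
After 19 (gather 1 bone): bone=1 coal=14 nickel=17 pick=2 scroll=4
After 20 (craft pick): bone=1 coal=13 nickel=16 pick=4 scroll=4

Answer: bone=1 coal=13 nickel=16 pick=4 scroll=4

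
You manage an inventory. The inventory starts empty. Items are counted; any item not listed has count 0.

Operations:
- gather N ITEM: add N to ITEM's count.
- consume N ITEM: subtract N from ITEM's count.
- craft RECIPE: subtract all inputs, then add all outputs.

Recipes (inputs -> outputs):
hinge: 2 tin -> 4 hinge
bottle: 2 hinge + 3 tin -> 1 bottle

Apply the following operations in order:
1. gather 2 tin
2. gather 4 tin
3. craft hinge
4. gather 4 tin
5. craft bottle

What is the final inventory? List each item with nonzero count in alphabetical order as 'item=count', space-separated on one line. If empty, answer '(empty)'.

Answer: bottle=1 hinge=2 tin=5

Derivation:
After 1 (gather 2 tin): tin=2
After 2 (gather 4 tin): tin=6
After 3 (craft hinge): hinge=4 tin=4
After 4 (gather 4 tin): hinge=4 tin=8
After 5 (craft bottle): bottle=1 hinge=2 tin=5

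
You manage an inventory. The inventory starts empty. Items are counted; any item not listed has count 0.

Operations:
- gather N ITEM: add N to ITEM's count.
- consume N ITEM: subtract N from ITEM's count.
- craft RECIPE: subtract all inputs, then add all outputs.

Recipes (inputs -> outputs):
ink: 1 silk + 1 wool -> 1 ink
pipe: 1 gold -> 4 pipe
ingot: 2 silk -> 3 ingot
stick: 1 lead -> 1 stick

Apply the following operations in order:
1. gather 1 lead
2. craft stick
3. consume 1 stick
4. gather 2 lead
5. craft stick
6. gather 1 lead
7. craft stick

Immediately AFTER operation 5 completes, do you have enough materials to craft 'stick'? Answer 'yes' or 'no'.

Answer: yes

Derivation:
After 1 (gather 1 lead): lead=1
After 2 (craft stick): stick=1
After 3 (consume 1 stick): (empty)
After 4 (gather 2 lead): lead=2
After 5 (craft stick): lead=1 stick=1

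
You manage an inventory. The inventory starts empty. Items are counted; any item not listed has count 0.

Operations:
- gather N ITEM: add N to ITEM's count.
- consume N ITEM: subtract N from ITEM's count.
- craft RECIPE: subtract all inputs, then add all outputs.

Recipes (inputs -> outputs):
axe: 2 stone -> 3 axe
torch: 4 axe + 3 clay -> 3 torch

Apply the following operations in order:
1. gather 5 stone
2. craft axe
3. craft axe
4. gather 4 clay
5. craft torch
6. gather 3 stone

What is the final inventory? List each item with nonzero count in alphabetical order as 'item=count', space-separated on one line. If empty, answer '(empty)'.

Answer: axe=2 clay=1 stone=4 torch=3

Derivation:
After 1 (gather 5 stone): stone=5
After 2 (craft axe): axe=3 stone=3
After 3 (craft axe): axe=6 stone=1
After 4 (gather 4 clay): axe=6 clay=4 stone=1
After 5 (craft torch): axe=2 clay=1 stone=1 torch=3
After 6 (gather 3 stone): axe=2 clay=1 stone=4 torch=3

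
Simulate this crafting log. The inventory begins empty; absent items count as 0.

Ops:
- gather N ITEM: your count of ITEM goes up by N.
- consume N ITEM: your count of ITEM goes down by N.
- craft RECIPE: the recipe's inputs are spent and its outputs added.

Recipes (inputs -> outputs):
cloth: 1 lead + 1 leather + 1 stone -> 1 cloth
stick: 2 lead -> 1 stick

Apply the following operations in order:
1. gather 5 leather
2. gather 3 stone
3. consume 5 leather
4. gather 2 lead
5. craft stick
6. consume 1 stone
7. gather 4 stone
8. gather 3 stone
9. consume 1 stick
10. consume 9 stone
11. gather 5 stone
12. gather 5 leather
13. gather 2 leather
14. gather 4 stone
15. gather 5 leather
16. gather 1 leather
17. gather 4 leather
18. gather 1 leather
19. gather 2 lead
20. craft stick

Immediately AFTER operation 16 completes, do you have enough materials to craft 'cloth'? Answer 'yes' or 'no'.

Answer: no

Derivation:
After 1 (gather 5 leather): leather=5
After 2 (gather 3 stone): leather=5 stone=3
After 3 (consume 5 leather): stone=3
After 4 (gather 2 lead): lead=2 stone=3
After 5 (craft stick): stick=1 stone=3
After 6 (consume 1 stone): stick=1 stone=2
After 7 (gather 4 stone): stick=1 stone=6
After 8 (gather 3 stone): stick=1 stone=9
After 9 (consume 1 stick): stone=9
After 10 (consume 9 stone): (empty)
After 11 (gather 5 stone): stone=5
After 12 (gather 5 leather): leather=5 stone=5
After 13 (gather 2 leather): leather=7 stone=5
After 14 (gather 4 stone): leather=7 stone=9
After 15 (gather 5 leather): leather=12 stone=9
After 16 (gather 1 leather): leather=13 stone=9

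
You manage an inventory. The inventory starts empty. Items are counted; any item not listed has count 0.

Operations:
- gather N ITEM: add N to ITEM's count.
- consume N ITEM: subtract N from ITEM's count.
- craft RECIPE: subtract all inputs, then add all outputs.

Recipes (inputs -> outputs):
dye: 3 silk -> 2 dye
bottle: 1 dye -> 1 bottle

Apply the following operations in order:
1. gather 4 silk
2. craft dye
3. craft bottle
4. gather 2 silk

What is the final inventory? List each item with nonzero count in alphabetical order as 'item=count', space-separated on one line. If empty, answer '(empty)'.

Answer: bottle=1 dye=1 silk=3

Derivation:
After 1 (gather 4 silk): silk=4
After 2 (craft dye): dye=2 silk=1
After 3 (craft bottle): bottle=1 dye=1 silk=1
After 4 (gather 2 silk): bottle=1 dye=1 silk=3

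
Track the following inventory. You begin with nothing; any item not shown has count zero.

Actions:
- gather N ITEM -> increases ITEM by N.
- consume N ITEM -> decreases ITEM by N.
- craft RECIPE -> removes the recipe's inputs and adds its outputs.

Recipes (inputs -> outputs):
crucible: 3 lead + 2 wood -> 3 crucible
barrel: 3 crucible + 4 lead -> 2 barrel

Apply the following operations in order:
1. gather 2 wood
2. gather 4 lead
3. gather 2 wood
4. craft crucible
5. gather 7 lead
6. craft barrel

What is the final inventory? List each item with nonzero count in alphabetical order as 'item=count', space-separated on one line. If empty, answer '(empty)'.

Answer: barrel=2 lead=4 wood=2

Derivation:
After 1 (gather 2 wood): wood=2
After 2 (gather 4 lead): lead=4 wood=2
After 3 (gather 2 wood): lead=4 wood=4
After 4 (craft crucible): crucible=3 lead=1 wood=2
After 5 (gather 7 lead): crucible=3 lead=8 wood=2
After 6 (craft barrel): barrel=2 lead=4 wood=2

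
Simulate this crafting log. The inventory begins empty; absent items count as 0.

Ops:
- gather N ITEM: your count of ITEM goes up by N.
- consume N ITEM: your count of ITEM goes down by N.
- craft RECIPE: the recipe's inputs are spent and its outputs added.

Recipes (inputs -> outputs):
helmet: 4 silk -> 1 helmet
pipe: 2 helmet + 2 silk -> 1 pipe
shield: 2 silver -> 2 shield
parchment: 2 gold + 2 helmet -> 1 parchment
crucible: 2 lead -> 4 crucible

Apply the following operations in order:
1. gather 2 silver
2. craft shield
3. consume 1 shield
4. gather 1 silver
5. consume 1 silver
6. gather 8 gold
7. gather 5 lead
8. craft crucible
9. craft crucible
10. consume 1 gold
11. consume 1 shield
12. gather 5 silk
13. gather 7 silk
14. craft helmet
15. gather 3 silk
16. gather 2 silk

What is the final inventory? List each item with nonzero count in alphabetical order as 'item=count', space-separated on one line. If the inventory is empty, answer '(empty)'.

After 1 (gather 2 silver): silver=2
After 2 (craft shield): shield=2
After 3 (consume 1 shield): shield=1
After 4 (gather 1 silver): shield=1 silver=1
After 5 (consume 1 silver): shield=1
After 6 (gather 8 gold): gold=8 shield=1
After 7 (gather 5 lead): gold=8 lead=5 shield=1
After 8 (craft crucible): crucible=4 gold=8 lead=3 shield=1
After 9 (craft crucible): crucible=8 gold=8 lead=1 shield=1
After 10 (consume 1 gold): crucible=8 gold=7 lead=1 shield=1
After 11 (consume 1 shield): crucible=8 gold=7 lead=1
After 12 (gather 5 silk): crucible=8 gold=7 lead=1 silk=5
After 13 (gather 7 silk): crucible=8 gold=7 lead=1 silk=12
After 14 (craft helmet): crucible=8 gold=7 helmet=1 lead=1 silk=8
After 15 (gather 3 silk): crucible=8 gold=7 helmet=1 lead=1 silk=11
After 16 (gather 2 silk): crucible=8 gold=7 helmet=1 lead=1 silk=13

Answer: crucible=8 gold=7 helmet=1 lead=1 silk=13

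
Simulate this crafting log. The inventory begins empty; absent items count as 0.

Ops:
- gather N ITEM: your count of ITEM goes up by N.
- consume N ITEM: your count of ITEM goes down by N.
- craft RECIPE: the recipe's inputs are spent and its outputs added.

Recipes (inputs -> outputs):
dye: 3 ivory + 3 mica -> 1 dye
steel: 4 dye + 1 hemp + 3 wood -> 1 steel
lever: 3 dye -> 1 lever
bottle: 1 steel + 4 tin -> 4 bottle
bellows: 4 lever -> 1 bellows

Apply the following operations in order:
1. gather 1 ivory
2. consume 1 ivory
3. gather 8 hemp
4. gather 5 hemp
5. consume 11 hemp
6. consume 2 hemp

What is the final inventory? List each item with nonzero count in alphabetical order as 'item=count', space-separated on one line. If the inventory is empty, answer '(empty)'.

Answer: (empty)

Derivation:
After 1 (gather 1 ivory): ivory=1
After 2 (consume 1 ivory): (empty)
After 3 (gather 8 hemp): hemp=8
After 4 (gather 5 hemp): hemp=13
After 5 (consume 11 hemp): hemp=2
After 6 (consume 2 hemp): (empty)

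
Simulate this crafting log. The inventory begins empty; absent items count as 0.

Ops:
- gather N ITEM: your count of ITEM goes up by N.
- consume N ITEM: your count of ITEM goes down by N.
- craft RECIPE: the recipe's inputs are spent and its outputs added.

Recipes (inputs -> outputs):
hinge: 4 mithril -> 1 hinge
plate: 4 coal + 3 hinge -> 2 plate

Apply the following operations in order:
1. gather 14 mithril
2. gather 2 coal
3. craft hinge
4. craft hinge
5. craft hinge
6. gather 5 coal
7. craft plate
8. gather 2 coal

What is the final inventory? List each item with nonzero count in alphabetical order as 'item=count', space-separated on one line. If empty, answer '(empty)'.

After 1 (gather 14 mithril): mithril=14
After 2 (gather 2 coal): coal=2 mithril=14
After 3 (craft hinge): coal=2 hinge=1 mithril=10
After 4 (craft hinge): coal=2 hinge=2 mithril=6
After 5 (craft hinge): coal=2 hinge=3 mithril=2
After 6 (gather 5 coal): coal=7 hinge=3 mithril=2
After 7 (craft plate): coal=3 mithril=2 plate=2
After 8 (gather 2 coal): coal=5 mithril=2 plate=2

Answer: coal=5 mithril=2 plate=2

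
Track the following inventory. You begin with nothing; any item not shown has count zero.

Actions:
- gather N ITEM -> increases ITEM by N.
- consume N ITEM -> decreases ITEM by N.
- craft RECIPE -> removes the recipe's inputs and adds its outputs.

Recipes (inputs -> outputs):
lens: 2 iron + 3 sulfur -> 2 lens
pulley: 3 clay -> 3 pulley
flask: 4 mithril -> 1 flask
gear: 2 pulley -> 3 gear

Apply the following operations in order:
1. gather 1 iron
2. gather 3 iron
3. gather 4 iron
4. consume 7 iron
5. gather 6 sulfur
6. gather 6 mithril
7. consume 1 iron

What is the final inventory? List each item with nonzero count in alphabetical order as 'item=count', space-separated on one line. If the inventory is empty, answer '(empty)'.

Answer: mithril=6 sulfur=6

Derivation:
After 1 (gather 1 iron): iron=1
After 2 (gather 3 iron): iron=4
After 3 (gather 4 iron): iron=8
After 4 (consume 7 iron): iron=1
After 5 (gather 6 sulfur): iron=1 sulfur=6
After 6 (gather 6 mithril): iron=1 mithril=6 sulfur=6
After 7 (consume 1 iron): mithril=6 sulfur=6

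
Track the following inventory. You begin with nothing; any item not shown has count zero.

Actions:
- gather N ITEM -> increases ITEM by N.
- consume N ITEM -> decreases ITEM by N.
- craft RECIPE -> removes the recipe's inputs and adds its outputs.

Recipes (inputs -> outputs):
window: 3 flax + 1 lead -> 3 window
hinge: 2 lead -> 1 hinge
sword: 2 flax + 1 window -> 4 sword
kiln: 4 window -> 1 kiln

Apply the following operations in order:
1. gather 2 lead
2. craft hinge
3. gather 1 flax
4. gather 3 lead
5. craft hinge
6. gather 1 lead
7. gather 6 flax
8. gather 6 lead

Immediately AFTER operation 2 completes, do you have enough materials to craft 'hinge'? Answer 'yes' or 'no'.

After 1 (gather 2 lead): lead=2
After 2 (craft hinge): hinge=1

Answer: no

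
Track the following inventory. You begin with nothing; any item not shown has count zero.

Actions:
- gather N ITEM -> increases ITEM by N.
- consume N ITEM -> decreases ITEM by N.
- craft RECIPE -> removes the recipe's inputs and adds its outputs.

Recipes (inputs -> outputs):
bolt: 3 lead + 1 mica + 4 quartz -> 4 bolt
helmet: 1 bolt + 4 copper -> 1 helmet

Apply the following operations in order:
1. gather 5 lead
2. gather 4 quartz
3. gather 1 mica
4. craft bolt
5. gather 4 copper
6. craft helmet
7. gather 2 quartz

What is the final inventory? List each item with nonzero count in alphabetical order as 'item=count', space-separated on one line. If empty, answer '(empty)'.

Answer: bolt=3 helmet=1 lead=2 quartz=2

Derivation:
After 1 (gather 5 lead): lead=5
After 2 (gather 4 quartz): lead=5 quartz=4
After 3 (gather 1 mica): lead=5 mica=1 quartz=4
After 4 (craft bolt): bolt=4 lead=2
After 5 (gather 4 copper): bolt=4 copper=4 lead=2
After 6 (craft helmet): bolt=3 helmet=1 lead=2
After 7 (gather 2 quartz): bolt=3 helmet=1 lead=2 quartz=2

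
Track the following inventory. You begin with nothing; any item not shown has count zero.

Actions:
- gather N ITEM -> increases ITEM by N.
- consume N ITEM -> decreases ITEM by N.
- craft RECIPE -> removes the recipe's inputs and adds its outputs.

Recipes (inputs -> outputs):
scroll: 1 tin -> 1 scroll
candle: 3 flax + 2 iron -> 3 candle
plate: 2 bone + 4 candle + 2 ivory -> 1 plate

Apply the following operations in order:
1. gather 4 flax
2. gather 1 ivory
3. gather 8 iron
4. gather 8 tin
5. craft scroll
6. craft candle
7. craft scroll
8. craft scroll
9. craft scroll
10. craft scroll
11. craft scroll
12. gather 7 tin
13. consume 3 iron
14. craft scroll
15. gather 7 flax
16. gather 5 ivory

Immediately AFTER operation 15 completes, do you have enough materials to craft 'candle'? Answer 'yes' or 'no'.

Answer: yes

Derivation:
After 1 (gather 4 flax): flax=4
After 2 (gather 1 ivory): flax=4 ivory=1
After 3 (gather 8 iron): flax=4 iron=8 ivory=1
After 4 (gather 8 tin): flax=4 iron=8 ivory=1 tin=8
After 5 (craft scroll): flax=4 iron=8 ivory=1 scroll=1 tin=7
After 6 (craft candle): candle=3 flax=1 iron=6 ivory=1 scroll=1 tin=7
After 7 (craft scroll): candle=3 flax=1 iron=6 ivory=1 scroll=2 tin=6
After 8 (craft scroll): candle=3 flax=1 iron=6 ivory=1 scroll=3 tin=5
After 9 (craft scroll): candle=3 flax=1 iron=6 ivory=1 scroll=4 tin=4
After 10 (craft scroll): candle=3 flax=1 iron=6 ivory=1 scroll=5 tin=3
After 11 (craft scroll): candle=3 flax=1 iron=6 ivory=1 scroll=6 tin=2
After 12 (gather 7 tin): candle=3 flax=1 iron=6 ivory=1 scroll=6 tin=9
After 13 (consume 3 iron): candle=3 flax=1 iron=3 ivory=1 scroll=6 tin=9
After 14 (craft scroll): candle=3 flax=1 iron=3 ivory=1 scroll=7 tin=8
After 15 (gather 7 flax): candle=3 flax=8 iron=3 ivory=1 scroll=7 tin=8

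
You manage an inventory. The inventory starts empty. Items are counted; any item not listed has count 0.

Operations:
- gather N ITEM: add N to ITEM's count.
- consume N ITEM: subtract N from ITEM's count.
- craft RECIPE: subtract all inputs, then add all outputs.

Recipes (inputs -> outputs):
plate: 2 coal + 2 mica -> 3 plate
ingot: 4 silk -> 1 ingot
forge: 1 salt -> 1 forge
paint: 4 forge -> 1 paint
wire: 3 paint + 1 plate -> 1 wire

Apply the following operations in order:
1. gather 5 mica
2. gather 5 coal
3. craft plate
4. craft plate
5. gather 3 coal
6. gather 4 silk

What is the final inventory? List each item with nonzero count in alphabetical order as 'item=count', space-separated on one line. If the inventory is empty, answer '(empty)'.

Answer: coal=4 mica=1 plate=6 silk=4

Derivation:
After 1 (gather 5 mica): mica=5
After 2 (gather 5 coal): coal=5 mica=5
After 3 (craft plate): coal=3 mica=3 plate=3
After 4 (craft plate): coal=1 mica=1 plate=6
After 5 (gather 3 coal): coal=4 mica=1 plate=6
After 6 (gather 4 silk): coal=4 mica=1 plate=6 silk=4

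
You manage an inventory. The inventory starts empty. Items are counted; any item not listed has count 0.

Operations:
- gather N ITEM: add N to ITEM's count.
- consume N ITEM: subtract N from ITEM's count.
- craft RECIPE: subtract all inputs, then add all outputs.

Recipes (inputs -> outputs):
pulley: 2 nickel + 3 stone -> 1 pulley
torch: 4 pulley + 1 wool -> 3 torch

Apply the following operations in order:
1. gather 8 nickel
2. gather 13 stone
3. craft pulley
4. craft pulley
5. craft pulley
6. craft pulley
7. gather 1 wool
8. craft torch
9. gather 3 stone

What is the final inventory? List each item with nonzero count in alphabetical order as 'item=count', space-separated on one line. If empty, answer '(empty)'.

Answer: stone=4 torch=3

Derivation:
After 1 (gather 8 nickel): nickel=8
After 2 (gather 13 stone): nickel=8 stone=13
After 3 (craft pulley): nickel=6 pulley=1 stone=10
After 4 (craft pulley): nickel=4 pulley=2 stone=7
After 5 (craft pulley): nickel=2 pulley=3 stone=4
After 6 (craft pulley): pulley=4 stone=1
After 7 (gather 1 wool): pulley=4 stone=1 wool=1
After 8 (craft torch): stone=1 torch=3
After 9 (gather 3 stone): stone=4 torch=3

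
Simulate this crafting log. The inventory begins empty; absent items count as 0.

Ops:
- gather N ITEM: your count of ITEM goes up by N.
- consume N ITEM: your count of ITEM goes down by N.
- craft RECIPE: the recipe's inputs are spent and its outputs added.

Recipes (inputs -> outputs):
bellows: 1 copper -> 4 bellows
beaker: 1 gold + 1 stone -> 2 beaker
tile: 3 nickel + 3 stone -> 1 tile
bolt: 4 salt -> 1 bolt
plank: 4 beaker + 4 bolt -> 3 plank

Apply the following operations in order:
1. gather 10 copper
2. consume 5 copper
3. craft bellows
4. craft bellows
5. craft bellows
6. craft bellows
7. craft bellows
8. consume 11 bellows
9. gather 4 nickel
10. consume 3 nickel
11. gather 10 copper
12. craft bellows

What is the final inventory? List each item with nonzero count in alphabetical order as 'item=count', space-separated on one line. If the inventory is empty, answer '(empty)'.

After 1 (gather 10 copper): copper=10
After 2 (consume 5 copper): copper=5
After 3 (craft bellows): bellows=4 copper=4
After 4 (craft bellows): bellows=8 copper=3
After 5 (craft bellows): bellows=12 copper=2
After 6 (craft bellows): bellows=16 copper=1
After 7 (craft bellows): bellows=20
After 8 (consume 11 bellows): bellows=9
After 9 (gather 4 nickel): bellows=9 nickel=4
After 10 (consume 3 nickel): bellows=9 nickel=1
After 11 (gather 10 copper): bellows=9 copper=10 nickel=1
After 12 (craft bellows): bellows=13 copper=9 nickel=1

Answer: bellows=13 copper=9 nickel=1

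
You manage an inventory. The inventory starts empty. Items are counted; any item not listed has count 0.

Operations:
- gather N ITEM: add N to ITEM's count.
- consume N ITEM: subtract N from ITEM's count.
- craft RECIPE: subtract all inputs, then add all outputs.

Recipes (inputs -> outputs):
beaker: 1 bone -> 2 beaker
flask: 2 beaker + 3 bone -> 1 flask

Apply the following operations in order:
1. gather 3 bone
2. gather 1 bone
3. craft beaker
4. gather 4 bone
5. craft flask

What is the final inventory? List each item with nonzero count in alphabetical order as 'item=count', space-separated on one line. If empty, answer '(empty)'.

Answer: bone=4 flask=1

Derivation:
After 1 (gather 3 bone): bone=3
After 2 (gather 1 bone): bone=4
After 3 (craft beaker): beaker=2 bone=3
After 4 (gather 4 bone): beaker=2 bone=7
After 5 (craft flask): bone=4 flask=1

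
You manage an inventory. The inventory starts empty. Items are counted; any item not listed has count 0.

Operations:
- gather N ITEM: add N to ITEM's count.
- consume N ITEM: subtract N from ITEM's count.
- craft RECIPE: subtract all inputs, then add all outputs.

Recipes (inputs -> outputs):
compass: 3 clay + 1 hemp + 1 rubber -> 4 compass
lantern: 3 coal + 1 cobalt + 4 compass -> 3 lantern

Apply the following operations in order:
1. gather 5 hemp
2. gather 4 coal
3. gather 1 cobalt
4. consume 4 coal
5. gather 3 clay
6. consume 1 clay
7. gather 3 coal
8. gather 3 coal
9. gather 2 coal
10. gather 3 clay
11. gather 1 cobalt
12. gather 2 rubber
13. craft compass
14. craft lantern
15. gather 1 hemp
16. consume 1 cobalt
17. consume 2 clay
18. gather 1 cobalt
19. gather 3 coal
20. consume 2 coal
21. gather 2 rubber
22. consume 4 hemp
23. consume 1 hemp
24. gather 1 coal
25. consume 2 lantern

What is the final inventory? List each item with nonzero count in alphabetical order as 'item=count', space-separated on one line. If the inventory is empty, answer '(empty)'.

After 1 (gather 5 hemp): hemp=5
After 2 (gather 4 coal): coal=4 hemp=5
After 3 (gather 1 cobalt): coal=4 cobalt=1 hemp=5
After 4 (consume 4 coal): cobalt=1 hemp=5
After 5 (gather 3 clay): clay=3 cobalt=1 hemp=5
After 6 (consume 1 clay): clay=2 cobalt=1 hemp=5
After 7 (gather 3 coal): clay=2 coal=3 cobalt=1 hemp=5
After 8 (gather 3 coal): clay=2 coal=6 cobalt=1 hemp=5
After 9 (gather 2 coal): clay=2 coal=8 cobalt=1 hemp=5
After 10 (gather 3 clay): clay=5 coal=8 cobalt=1 hemp=5
After 11 (gather 1 cobalt): clay=5 coal=8 cobalt=2 hemp=5
After 12 (gather 2 rubber): clay=5 coal=8 cobalt=2 hemp=5 rubber=2
After 13 (craft compass): clay=2 coal=8 cobalt=2 compass=4 hemp=4 rubber=1
After 14 (craft lantern): clay=2 coal=5 cobalt=1 hemp=4 lantern=3 rubber=1
After 15 (gather 1 hemp): clay=2 coal=5 cobalt=1 hemp=5 lantern=3 rubber=1
After 16 (consume 1 cobalt): clay=2 coal=5 hemp=5 lantern=3 rubber=1
After 17 (consume 2 clay): coal=5 hemp=5 lantern=3 rubber=1
After 18 (gather 1 cobalt): coal=5 cobalt=1 hemp=5 lantern=3 rubber=1
After 19 (gather 3 coal): coal=8 cobalt=1 hemp=5 lantern=3 rubber=1
After 20 (consume 2 coal): coal=6 cobalt=1 hemp=5 lantern=3 rubber=1
After 21 (gather 2 rubber): coal=6 cobalt=1 hemp=5 lantern=3 rubber=3
After 22 (consume 4 hemp): coal=6 cobalt=1 hemp=1 lantern=3 rubber=3
After 23 (consume 1 hemp): coal=6 cobalt=1 lantern=3 rubber=3
After 24 (gather 1 coal): coal=7 cobalt=1 lantern=3 rubber=3
After 25 (consume 2 lantern): coal=7 cobalt=1 lantern=1 rubber=3

Answer: coal=7 cobalt=1 lantern=1 rubber=3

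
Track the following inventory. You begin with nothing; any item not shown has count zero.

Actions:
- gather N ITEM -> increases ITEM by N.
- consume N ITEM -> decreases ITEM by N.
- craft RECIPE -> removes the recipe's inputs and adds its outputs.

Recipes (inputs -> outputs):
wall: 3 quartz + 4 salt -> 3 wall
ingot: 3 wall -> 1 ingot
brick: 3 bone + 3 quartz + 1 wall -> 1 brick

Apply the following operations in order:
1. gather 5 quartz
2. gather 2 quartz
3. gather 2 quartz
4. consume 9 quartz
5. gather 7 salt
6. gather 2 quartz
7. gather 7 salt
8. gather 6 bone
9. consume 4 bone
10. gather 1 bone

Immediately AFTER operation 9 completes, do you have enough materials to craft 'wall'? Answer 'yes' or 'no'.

After 1 (gather 5 quartz): quartz=5
After 2 (gather 2 quartz): quartz=7
After 3 (gather 2 quartz): quartz=9
After 4 (consume 9 quartz): (empty)
After 5 (gather 7 salt): salt=7
After 6 (gather 2 quartz): quartz=2 salt=7
After 7 (gather 7 salt): quartz=2 salt=14
After 8 (gather 6 bone): bone=6 quartz=2 salt=14
After 9 (consume 4 bone): bone=2 quartz=2 salt=14

Answer: no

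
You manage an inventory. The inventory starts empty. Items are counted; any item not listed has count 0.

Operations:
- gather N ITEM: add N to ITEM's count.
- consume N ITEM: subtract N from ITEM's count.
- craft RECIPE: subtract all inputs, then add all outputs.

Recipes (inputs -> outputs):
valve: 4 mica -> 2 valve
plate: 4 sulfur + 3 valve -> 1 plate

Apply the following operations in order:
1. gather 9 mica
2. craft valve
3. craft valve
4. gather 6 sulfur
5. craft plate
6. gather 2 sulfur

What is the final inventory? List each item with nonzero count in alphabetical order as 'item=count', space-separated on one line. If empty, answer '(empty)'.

Answer: mica=1 plate=1 sulfur=4 valve=1

Derivation:
After 1 (gather 9 mica): mica=9
After 2 (craft valve): mica=5 valve=2
After 3 (craft valve): mica=1 valve=4
After 4 (gather 6 sulfur): mica=1 sulfur=6 valve=4
After 5 (craft plate): mica=1 plate=1 sulfur=2 valve=1
After 6 (gather 2 sulfur): mica=1 plate=1 sulfur=4 valve=1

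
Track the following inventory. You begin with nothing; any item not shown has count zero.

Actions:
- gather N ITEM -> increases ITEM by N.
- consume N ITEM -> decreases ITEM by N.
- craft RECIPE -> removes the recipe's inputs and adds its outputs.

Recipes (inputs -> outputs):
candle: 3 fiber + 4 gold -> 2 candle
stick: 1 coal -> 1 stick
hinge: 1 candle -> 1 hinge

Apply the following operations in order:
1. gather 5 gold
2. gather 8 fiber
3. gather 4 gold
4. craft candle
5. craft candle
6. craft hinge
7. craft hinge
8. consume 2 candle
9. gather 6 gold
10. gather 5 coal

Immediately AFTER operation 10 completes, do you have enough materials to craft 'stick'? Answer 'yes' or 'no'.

Answer: yes

Derivation:
After 1 (gather 5 gold): gold=5
After 2 (gather 8 fiber): fiber=8 gold=5
After 3 (gather 4 gold): fiber=8 gold=9
After 4 (craft candle): candle=2 fiber=5 gold=5
After 5 (craft candle): candle=4 fiber=2 gold=1
After 6 (craft hinge): candle=3 fiber=2 gold=1 hinge=1
After 7 (craft hinge): candle=2 fiber=2 gold=1 hinge=2
After 8 (consume 2 candle): fiber=2 gold=1 hinge=2
After 9 (gather 6 gold): fiber=2 gold=7 hinge=2
After 10 (gather 5 coal): coal=5 fiber=2 gold=7 hinge=2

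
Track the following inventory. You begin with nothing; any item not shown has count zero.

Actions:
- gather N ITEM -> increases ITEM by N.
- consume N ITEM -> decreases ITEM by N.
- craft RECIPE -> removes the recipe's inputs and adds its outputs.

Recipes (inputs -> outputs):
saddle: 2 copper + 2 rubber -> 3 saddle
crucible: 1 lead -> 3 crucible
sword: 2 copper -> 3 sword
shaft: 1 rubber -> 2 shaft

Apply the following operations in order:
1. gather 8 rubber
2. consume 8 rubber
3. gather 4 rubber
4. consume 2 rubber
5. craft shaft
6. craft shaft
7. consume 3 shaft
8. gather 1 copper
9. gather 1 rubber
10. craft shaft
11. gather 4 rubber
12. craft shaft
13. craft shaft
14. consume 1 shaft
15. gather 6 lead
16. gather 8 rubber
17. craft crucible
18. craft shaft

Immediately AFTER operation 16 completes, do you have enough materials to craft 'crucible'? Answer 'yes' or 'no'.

Answer: yes

Derivation:
After 1 (gather 8 rubber): rubber=8
After 2 (consume 8 rubber): (empty)
After 3 (gather 4 rubber): rubber=4
After 4 (consume 2 rubber): rubber=2
After 5 (craft shaft): rubber=1 shaft=2
After 6 (craft shaft): shaft=4
After 7 (consume 3 shaft): shaft=1
After 8 (gather 1 copper): copper=1 shaft=1
After 9 (gather 1 rubber): copper=1 rubber=1 shaft=1
After 10 (craft shaft): copper=1 shaft=3
After 11 (gather 4 rubber): copper=1 rubber=4 shaft=3
After 12 (craft shaft): copper=1 rubber=3 shaft=5
After 13 (craft shaft): copper=1 rubber=2 shaft=7
After 14 (consume 1 shaft): copper=1 rubber=2 shaft=6
After 15 (gather 6 lead): copper=1 lead=6 rubber=2 shaft=6
After 16 (gather 8 rubber): copper=1 lead=6 rubber=10 shaft=6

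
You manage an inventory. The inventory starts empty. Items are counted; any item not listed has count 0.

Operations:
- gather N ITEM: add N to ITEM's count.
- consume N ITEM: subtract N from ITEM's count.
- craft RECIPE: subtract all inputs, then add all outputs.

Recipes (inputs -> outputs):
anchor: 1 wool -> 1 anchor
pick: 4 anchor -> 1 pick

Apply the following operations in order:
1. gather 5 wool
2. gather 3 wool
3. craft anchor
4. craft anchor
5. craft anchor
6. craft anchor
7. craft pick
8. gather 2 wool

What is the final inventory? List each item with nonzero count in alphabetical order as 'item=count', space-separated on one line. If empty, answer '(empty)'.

Answer: pick=1 wool=6

Derivation:
After 1 (gather 5 wool): wool=5
After 2 (gather 3 wool): wool=8
After 3 (craft anchor): anchor=1 wool=7
After 4 (craft anchor): anchor=2 wool=6
After 5 (craft anchor): anchor=3 wool=5
After 6 (craft anchor): anchor=4 wool=4
After 7 (craft pick): pick=1 wool=4
After 8 (gather 2 wool): pick=1 wool=6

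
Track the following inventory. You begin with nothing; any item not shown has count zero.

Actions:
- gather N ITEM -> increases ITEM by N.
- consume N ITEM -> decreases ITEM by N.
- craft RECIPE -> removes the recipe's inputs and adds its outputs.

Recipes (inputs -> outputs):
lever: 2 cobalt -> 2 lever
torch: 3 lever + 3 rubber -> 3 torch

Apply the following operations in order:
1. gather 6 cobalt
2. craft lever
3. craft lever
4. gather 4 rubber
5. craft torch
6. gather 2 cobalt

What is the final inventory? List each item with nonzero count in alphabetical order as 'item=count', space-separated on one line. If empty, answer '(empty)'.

After 1 (gather 6 cobalt): cobalt=6
After 2 (craft lever): cobalt=4 lever=2
After 3 (craft lever): cobalt=2 lever=4
After 4 (gather 4 rubber): cobalt=2 lever=4 rubber=4
After 5 (craft torch): cobalt=2 lever=1 rubber=1 torch=3
After 6 (gather 2 cobalt): cobalt=4 lever=1 rubber=1 torch=3

Answer: cobalt=4 lever=1 rubber=1 torch=3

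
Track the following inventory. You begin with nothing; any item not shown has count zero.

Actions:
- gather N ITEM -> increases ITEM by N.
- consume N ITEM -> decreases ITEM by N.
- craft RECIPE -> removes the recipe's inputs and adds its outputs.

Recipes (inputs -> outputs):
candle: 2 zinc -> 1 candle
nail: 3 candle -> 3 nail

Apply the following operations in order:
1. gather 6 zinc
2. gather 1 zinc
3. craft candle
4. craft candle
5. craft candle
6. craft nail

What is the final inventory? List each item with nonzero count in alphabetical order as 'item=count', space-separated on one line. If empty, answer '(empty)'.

Answer: nail=3 zinc=1

Derivation:
After 1 (gather 6 zinc): zinc=6
After 2 (gather 1 zinc): zinc=7
After 3 (craft candle): candle=1 zinc=5
After 4 (craft candle): candle=2 zinc=3
After 5 (craft candle): candle=3 zinc=1
After 6 (craft nail): nail=3 zinc=1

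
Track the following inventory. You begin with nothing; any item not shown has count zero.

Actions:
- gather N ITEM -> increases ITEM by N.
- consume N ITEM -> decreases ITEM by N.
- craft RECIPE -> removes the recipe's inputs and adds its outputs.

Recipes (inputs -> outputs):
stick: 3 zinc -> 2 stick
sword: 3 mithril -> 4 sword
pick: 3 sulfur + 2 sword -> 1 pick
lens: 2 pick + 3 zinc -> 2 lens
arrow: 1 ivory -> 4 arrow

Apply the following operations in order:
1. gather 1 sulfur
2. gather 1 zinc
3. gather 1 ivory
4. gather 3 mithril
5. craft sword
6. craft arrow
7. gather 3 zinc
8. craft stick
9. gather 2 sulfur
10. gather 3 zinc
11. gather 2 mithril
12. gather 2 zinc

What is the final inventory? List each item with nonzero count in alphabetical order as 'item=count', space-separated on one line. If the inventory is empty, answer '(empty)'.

After 1 (gather 1 sulfur): sulfur=1
After 2 (gather 1 zinc): sulfur=1 zinc=1
After 3 (gather 1 ivory): ivory=1 sulfur=1 zinc=1
After 4 (gather 3 mithril): ivory=1 mithril=3 sulfur=1 zinc=1
After 5 (craft sword): ivory=1 sulfur=1 sword=4 zinc=1
After 6 (craft arrow): arrow=4 sulfur=1 sword=4 zinc=1
After 7 (gather 3 zinc): arrow=4 sulfur=1 sword=4 zinc=4
After 8 (craft stick): arrow=4 stick=2 sulfur=1 sword=4 zinc=1
After 9 (gather 2 sulfur): arrow=4 stick=2 sulfur=3 sword=4 zinc=1
After 10 (gather 3 zinc): arrow=4 stick=2 sulfur=3 sword=4 zinc=4
After 11 (gather 2 mithril): arrow=4 mithril=2 stick=2 sulfur=3 sword=4 zinc=4
After 12 (gather 2 zinc): arrow=4 mithril=2 stick=2 sulfur=3 sword=4 zinc=6

Answer: arrow=4 mithril=2 stick=2 sulfur=3 sword=4 zinc=6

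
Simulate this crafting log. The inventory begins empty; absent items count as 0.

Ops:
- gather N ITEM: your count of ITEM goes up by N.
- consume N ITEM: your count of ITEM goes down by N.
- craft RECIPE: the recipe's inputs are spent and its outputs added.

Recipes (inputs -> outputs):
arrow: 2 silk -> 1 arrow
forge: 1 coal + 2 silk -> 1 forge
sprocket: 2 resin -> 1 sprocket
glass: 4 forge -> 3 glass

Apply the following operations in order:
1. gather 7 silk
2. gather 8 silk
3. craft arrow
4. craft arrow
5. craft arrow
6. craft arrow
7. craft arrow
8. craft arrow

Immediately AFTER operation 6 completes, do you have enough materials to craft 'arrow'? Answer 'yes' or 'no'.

After 1 (gather 7 silk): silk=7
After 2 (gather 8 silk): silk=15
After 3 (craft arrow): arrow=1 silk=13
After 4 (craft arrow): arrow=2 silk=11
After 5 (craft arrow): arrow=3 silk=9
After 6 (craft arrow): arrow=4 silk=7

Answer: yes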